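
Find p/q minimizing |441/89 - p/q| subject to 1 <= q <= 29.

109/22

Expand x = 441/89 as a continued fraction with the Euclidean algorithm:
  441 = 4*89 + 85, so a_0 = 4.
  89 = 1*85 + 4, so a_1 = 1.
  85 = 21*4 + 1, so a_2 = 21.
  4 = 4*1 + 0, so a_3 = 4.
so x = [4; 1, 21, 4].
Convergents (p_i = a_i*p_{i-1} + p_{i-2}, q_i = a_i*q_{i-1} + q_{i-2} with p_{-2}=0, p_{-1}=1, q_{-2}=1, q_{-1}=0), until the denominator exceeds 29:
  i=0: a_0=4, p_0 = 4*1 + 0 = 4, q_0 = 4*0 + 1 = 1.
  i=1: a_1=1, p_1 = 1*4 + 1 = 5, q_1 = 1*1 + 0 = 1.
  i=2: a_2=21, p_2 = 21*5 + 4 = 109, q_2 = 21*1 + 1 = 22.
  i=3: a_3=4, p_3 = 4*109 + 5 = 441, q_3 = 4*22 + 1 = 89.
q_3 = 89 > 29, so the last convergent with denominator <= 29 is p_2/q_2 = 109/22.
The closest fraction with denominator <= 29 is either p_2/q_2 or the intermediate fraction (k*p_2 + p_1)/(k*q_2 + q_1) with the largest k >= 1 whose denominator stays <= 29; these approach x as k grows, and every other convergent or intermediate fraction in range is farther away.
Largest k: floor((29 - q_1)/q_2) = floor((29 - 1)/22) = 1.
That gives (1*109 + 5)/(1*22 + 1) = 114/23.
Compare the errors: |x - 109/22| = |441*22 - 109*89|/(89*22) = 1/1958, and |x - 114/23| = |441*23 - 114*89|/(89*23) = 3/2047.
Cross-multiplying, 1*2047 = 2047 < 5874 = 3*1958, so 1/1958 is smaller: the convergent 109/22 is closer to x than 114/23.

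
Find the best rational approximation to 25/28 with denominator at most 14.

8/9

Expand x = 25/28 as a continued fraction with the Euclidean algorithm:
  25 = 0*28 + 25, so a_0 = 0.
  28 = 1*25 + 3, so a_1 = 1.
  25 = 8*3 + 1, so a_2 = 8.
  3 = 3*1 + 0, so a_3 = 3.
so x = [0; 1, 8, 3].
Convergents (p_i = a_i*p_{i-1} + p_{i-2}, q_i = a_i*q_{i-1} + q_{i-2} with p_{-2}=0, p_{-1}=1, q_{-2}=1, q_{-1}=0), until the denominator exceeds 14:
  i=0: a_0=0, p_0 = 0*1 + 0 = 0, q_0 = 0*0 + 1 = 1.
  i=1: a_1=1, p_1 = 1*0 + 1 = 1, q_1 = 1*1 + 0 = 1.
  i=2: a_2=8, p_2 = 8*1 + 0 = 8, q_2 = 8*1 + 1 = 9.
  i=3: a_3=3, p_3 = 3*8 + 1 = 25, q_3 = 3*9 + 1 = 28.
q_3 = 28 > 14, so the last convergent with denominator <= 14 is p_2/q_2 = 8/9.
The closest fraction with denominator <= 14 is either p_2/q_2 or the intermediate fraction (k*p_2 + p_1)/(k*q_2 + q_1) with the largest k >= 1 whose denominator stays <= 14; these approach x as k grows, and every other convergent or intermediate fraction in range is farther away.
Largest k: floor((14 - q_1)/q_2) = floor((14 - 1)/9) = 1.
That gives (1*8 + 1)/(1*9 + 1) = 9/10.
Compare the errors: |x - 8/9| = |25*9 - 8*28|/(28*9) = 1/252, and |x - 9/10| = |25*10 - 9*28|/(28*10) = 2/280.
Cross-multiplying, 1*280 = 280 < 504 = 2*252, so 1/252 is smaller: the convergent 8/9 is closer to x than 9/10.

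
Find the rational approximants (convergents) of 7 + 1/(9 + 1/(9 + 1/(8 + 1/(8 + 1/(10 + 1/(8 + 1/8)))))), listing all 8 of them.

Using the convergent recurrence p_i = a_i*p_{i-1} + p_{i-2}, q_i = a_i*q_{i-1} + q_{i-2} with p_{-2}=0, p_{-1}=1, q_{-2}=1, q_{-1}=0:
  i=0: a_0=7, p_0 = 7*1 + 0 = 7, q_0 = 7*0 + 1 = 1.
  i=1: a_1=9, p_1 = 9*7 + 1 = 64, q_1 = 9*1 + 0 = 9.
  i=2: a_2=9, p_2 = 9*64 + 7 = 583, q_2 = 9*9 + 1 = 82.
  i=3: a_3=8, p_3 = 8*583 + 64 = 4728, q_3 = 8*82 + 9 = 665.
  i=4: a_4=8, p_4 = 8*4728 + 583 = 38407, q_4 = 8*665 + 82 = 5402.
  i=5: a_5=10, p_5 = 10*38407 + 4728 = 388798, q_5 = 10*5402 + 665 = 54685.
  i=6: a_6=8, p_6 = 8*388798 + 38407 = 3148791, q_6 = 8*54685 + 5402 = 442882.
  i=7: a_7=8, p_7 = 8*3148791 + 388798 = 25579126, q_7 = 8*442882 + 54685 = 3597741.

7/1, 64/9, 583/82, 4728/665, 38407/5402, 388798/54685, 3148791/442882, 25579126/3597741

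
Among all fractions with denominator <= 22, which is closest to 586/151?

66/17

Expand x = 586/151 as a continued fraction with the Euclidean algorithm:
  586 = 3*151 + 133, so a_0 = 3.
  151 = 1*133 + 18, so a_1 = 1.
  133 = 7*18 + 7, so a_2 = 7.
  18 = 2*7 + 4, so a_3 = 2.
  7 = 1*4 + 3, so a_4 = 1.
  4 = 1*3 + 1, so a_5 = 1.
  3 = 3*1 + 0, so a_6 = 3.
so x = [3; 1, 7, 2, 1, 1, 3].
Convergents (p_i = a_i*p_{i-1} + p_{i-2}, q_i = a_i*q_{i-1} + q_{i-2} with p_{-2}=0, p_{-1}=1, q_{-2}=1, q_{-1}=0), until the denominator exceeds 22:
  i=0: a_0=3, p_0 = 3*1 + 0 = 3, q_0 = 3*0 + 1 = 1.
  i=1: a_1=1, p_1 = 1*3 + 1 = 4, q_1 = 1*1 + 0 = 1.
  i=2: a_2=7, p_2 = 7*4 + 3 = 31, q_2 = 7*1 + 1 = 8.
  i=3: a_3=2, p_3 = 2*31 + 4 = 66, q_3 = 2*8 + 1 = 17.
  i=4: a_4=1, p_4 = 1*66 + 31 = 97, q_4 = 1*17 + 8 = 25.
q_4 = 25 > 22, so the last convergent with denominator <= 22 is p_3/q_3 = 66/17.
The closest fraction with denominator <= 22 is either p_3/q_3 or the intermediate fraction (k*p_3 + p_2)/(k*q_3 + q_2) with the largest k >= 1 whose denominator stays <= 22; these approach x as k grows, and every other convergent or intermediate fraction in range is farther away.
Largest k: floor((22 - q_2)/q_3) = floor((22 - 8)/17) = 0.
Since k = 0, no intermediate fraction beyond p_3/q_3 has denominator <= 22, so the convergent 66/17 is the closest (its error is |586*17 - 66*151|/(151*17) = 4/2567).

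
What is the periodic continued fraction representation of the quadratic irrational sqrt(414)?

Write x_i = (sqrt(414) + m_i)/d_i with (m_0, d_0) = (0, 1). a_0 = floor(sqrt(414)) = 20, since 20^2 = 400 <= 414 < 441 = 21^2.
Iterate m_{i+1} = d_i*a_i - m_i, d_{i+1} = (414 - m_{i+1}^2)/d_i, a_{i+1} = floor((a_0 + m_{i+1})/d_{i+1}):
  m_1 = 1*20 - 0 = 20, d_1 = (414 - 20^2)/1 = 14/1 = 14, a_1 = floor((20 + 20)/14) = 2.
  m_2 = 14*2 - 20 = 8, d_2 = (414 - 8^2)/14 = 350/14 = 25, a_2 = floor((20 + 8)/25) = 1.
  m_3 = 25*1 - 8 = 17, d_3 = (414 - 17^2)/25 = 125/25 = 5, a_3 = floor((20 + 17)/5) = 7.
  m_4 = 5*7 - 17 = 18, d_4 = (414 - 18^2)/5 = 90/5 = 18, a_4 = floor((20 + 18)/18) = 2.
  m_5 = 18*2 - 18 = 18, d_5 = (414 - 18^2)/18 = 90/18 = 5, a_5 = floor((20 + 18)/5) = 7.
  m_6 = 5*7 - 18 = 17, d_6 = (414 - 17^2)/5 = 125/5 = 25, a_6 = floor((20 + 17)/25) = 1.
  m_7 = 25*1 - 17 = 8, d_7 = (414 - 8^2)/25 = 350/25 = 14, a_7 = floor((20 + 8)/14) = 2.
  m_8 = 14*2 - 8 = 20, d_8 = (414 - 20^2)/14 = 14/14 = 1, a_8 = floor((20 + 20)/1) = 40.
  m_9 = 1*40 - 20 = 20, d_9 = (414 - 20^2)/1 = 14/1 = 14: (m_9, d_9) = (m_1, d_1) = (20, 14), so from here the quotients repeat a_1, ..., a_8; the period length is 8.
Hence the expansion of sqrt(414) is a_0 = 20 followed by the repeating block 2, 1, 7, 2, 7, 1, 2, 40 (period 8).

[20; (2, 1, 7, 2, 7, 1, 2, 40)]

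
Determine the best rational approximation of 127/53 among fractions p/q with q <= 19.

Expand x = 127/53 as a continued fraction with the Euclidean algorithm:
  127 = 2*53 + 21, so a_0 = 2.
  53 = 2*21 + 11, so a_1 = 2.
  21 = 1*11 + 10, so a_2 = 1.
  11 = 1*10 + 1, so a_3 = 1.
  10 = 10*1 + 0, so a_4 = 10.
so x = [2; 2, 1, 1, 10].
Convergents (p_i = a_i*p_{i-1} + p_{i-2}, q_i = a_i*q_{i-1} + q_{i-2} with p_{-2}=0, p_{-1}=1, q_{-2}=1, q_{-1}=0), until the denominator exceeds 19:
  i=0: a_0=2, p_0 = 2*1 + 0 = 2, q_0 = 2*0 + 1 = 1.
  i=1: a_1=2, p_1 = 2*2 + 1 = 5, q_1 = 2*1 + 0 = 2.
  i=2: a_2=1, p_2 = 1*5 + 2 = 7, q_2 = 1*2 + 1 = 3.
  i=3: a_3=1, p_3 = 1*7 + 5 = 12, q_3 = 1*3 + 2 = 5.
  i=4: a_4=10, p_4 = 10*12 + 7 = 127, q_4 = 10*5 + 3 = 53.
q_4 = 53 > 19, so the last convergent with denominator <= 19 is p_3/q_3 = 12/5.
The closest fraction with denominator <= 19 is either p_3/q_3 or the intermediate fraction (k*p_3 + p_2)/(k*q_3 + q_2) with the largest k >= 1 whose denominator stays <= 19; these approach x as k grows, and every other convergent or intermediate fraction in range is farther away.
Largest k: floor((19 - q_2)/q_3) = floor((19 - 3)/5) = 3.
That gives (3*12 + 7)/(3*5 + 3) = 43/18.
Compare the errors: |x - 12/5| = |127*5 - 12*53|/(53*5) = 1/265, and |x - 43/18| = |127*18 - 43*53|/(53*18) = 7/954.
Cross-multiplying, 1*954 = 954 < 1855 = 7*265, so 1/265 is smaller: the convergent 12/5 is closer to x than 43/18.

12/5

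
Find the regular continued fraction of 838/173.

[4; 1, 5, 2, 2, 5]

Run the Euclidean algorithm on 838 and 173; the successive quotients are the partial quotients a_0, a_1, ... (each step inverts the fractional part left over by the previous one):
  838 = 4*173 + 146, so a_0 = 4.
  173 = 1*146 + 27, so a_1 = 1.
  146 = 5*27 + 11, so a_2 = 5.
  27 = 2*11 + 5, so a_3 = 2.
  11 = 2*5 + 1, so a_4 = 2.
  5 = 5*1 + 0, so a_5 = 5.
The remainder reaches 0 after 6 divisions, so the expansion has 6 partial quotients, read off in order.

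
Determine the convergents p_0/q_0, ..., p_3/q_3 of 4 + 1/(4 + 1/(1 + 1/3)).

Using the convergent recurrence p_i = a_i*p_{i-1} + p_{i-2}, q_i = a_i*q_{i-1} + q_{i-2} with p_{-2}=0, p_{-1}=1, q_{-2}=1, q_{-1}=0:
  i=0: a_0=4, p_0 = 4*1 + 0 = 4, q_0 = 4*0 + 1 = 1.
  i=1: a_1=4, p_1 = 4*4 + 1 = 17, q_1 = 4*1 + 0 = 4.
  i=2: a_2=1, p_2 = 1*17 + 4 = 21, q_2 = 1*4 + 1 = 5.
  i=3: a_3=3, p_3 = 3*21 + 17 = 80, q_3 = 3*5 + 4 = 19.

4/1, 17/4, 21/5, 80/19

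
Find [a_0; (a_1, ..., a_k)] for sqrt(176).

[13; (3, 1, 3, 26)]

Write x_i = (sqrt(176) + m_i)/d_i with (m_0, d_0) = (0, 1). a_0 = floor(sqrt(176)) = 13, since 13^2 = 169 <= 176 < 196 = 14^2.
Iterate m_{i+1} = d_i*a_i - m_i, d_{i+1} = (176 - m_{i+1}^2)/d_i, a_{i+1} = floor((a_0 + m_{i+1})/d_{i+1}):
  m_1 = 1*13 - 0 = 13, d_1 = (176 - 13^2)/1 = 7/1 = 7, a_1 = floor((13 + 13)/7) = 3.
  m_2 = 7*3 - 13 = 8, d_2 = (176 - 8^2)/7 = 112/7 = 16, a_2 = floor((13 + 8)/16) = 1.
  m_3 = 16*1 - 8 = 8, d_3 = (176 - 8^2)/16 = 112/16 = 7, a_3 = floor((13 + 8)/7) = 3.
  m_4 = 7*3 - 8 = 13, d_4 = (176 - 13^2)/7 = 7/7 = 1, a_4 = floor((13 + 13)/1) = 26.
  m_5 = 1*26 - 13 = 13, d_5 = (176 - 13^2)/1 = 7/1 = 7: (m_5, d_5) = (m_1, d_1) = (13, 7), so from here the quotients repeat a_1, ..., a_4; the period length is 4.
Hence the expansion of sqrt(176) is a_0 = 13 followed by the repeating block 3, 1, 3, 26 (period 4).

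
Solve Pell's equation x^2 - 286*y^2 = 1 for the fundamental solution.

(x, y) = (561835, 33222)

First expand sqrt(286) as a continued fraction. With x_i = (sqrt(286) + m_i)/d_i and (m_0, d_0) = (0, 1): a_0 = floor(sqrt(286)) = 16, since 16^2 = 256 <= 286 < 289 = 17^2.
Iterate m_{i+1} = d_i*a_i - m_i, d_{i+1} = (286 - m_{i+1}^2)/d_i, a_{i+1} = floor((a_0 + m_{i+1})/d_{i+1}):
  m_1 = 1*16 - 0 = 16, d_1 = (286 - 16^2)/1 = 30/1 = 30, a_1 = floor((16 + 16)/30) = 1.
  m_2 = 30*1 - 16 = 14, d_2 = (286 - 14^2)/30 = 90/30 = 3, a_2 = floor((16 + 14)/3) = 10.
  m_3 = 3*10 - 14 = 16, d_3 = (286 - 16^2)/3 = 30/3 = 10, a_3 = floor((16 + 16)/10) = 3.
  m_4 = 10*3 - 16 = 14, d_4 = (286 - 14^2)/10 = 90/10 = 9, a_4 = floor((16 + 14)/9) = 3.
  m_5 = 9*3 - 14 = 13, d_5 = (286 - 13^2)/9 = 117/9 = 13, a_5 = floor((16 + 13)/13) = 2.
  m_6 = 13*2 - 13 = 13, d_6 = (286 - 13^2)/13 = 117/13 = 9, a_6 = floor((16 + 13)/9) = 3.
  m_7 = 9*3 - 13 = 14, d_7 = (286 - 14^2)/9 = 90/9 = 10, a_7 = floor((16 + 14)/10) = 3.
  m_8 = 10*3 - 14 = 16, d_8 = (286 - 16^2)/10 = 30/10 = 3, a_8 = floor((16 + 16)/3) = 10.
  m_9 = 3*10 - 16 = 14, d_9 = (286 - 14^2)/3 = 90/3 = 30, a_9 = floor((16 + 14)/30) = 1.
  m_10 = 30*1 - 14 = 16, d_10 = (286 - 16^2)/30 = 30/30 = 1, a_10 = floor((16 + 16)/1) = 32.
  m_11 = 1*32 - 16 = 16, d_11 = (286 - 16^2)/1 = 30/1 = 30: (m_11, d_11) = (m_1, d_1) = (16, 30), so from here the quotients repeat a_1, ..., a_10; the period length is 10.
So sqrt(286) = [16; (1, 10, 3, 3, 2, 3, 3, 10, 1, 32)] with period length k = 10.
k is even, so the fundamental solution of x^2 - 286y^2 = 1 is (p_{k-1}, q_{k-1}) = (p_9, q_9); compute convergents through index 9.
Convergents (p_i = a_i*p_{i-1} + p_{i-2}, q_i = a_i*q_{i-1} + q_{i-2} with p_{-2}=0, p_{-1}=1, q_{-2}=1, q_{-1}=0):
  i=0: a_0=16, p_0 = 16*1 + 0 = 16, q_0 = 16*0 + 1 = 1.
  i=1: a_1=1, p_1 = 1*16 + 1 = 17, q_1 = 1*1 + 0 = 1.
  i=2: a_2=10, p_2 = 10*17 + 16 = 186, q_2 = 10*1 + 1 = 11.
  i=3: a_3=3, p_3 = 3*186 + 17 = 575, q_3 = 3*11 + 1 = 34.
  i=4: a_4=3, p_4 = 3*575 + 186 = 1911, q_4 = 3*34 + 11 = 113.
  i=5: a_5=2, p_5 = 2*1911 + 575 = 4397, q_5 = 2*113 + 34 = 260.
  i=6: a_6=3, p_6 = 3*4397 + 1911 = 15102, q_6 = 3*260 + 113 = 893.
  i=7: a_7=3, p_7 = 3*15102 + 4397 = 49703, q_7 = 3*893 + 260 = 2939.
  i=8: a_8=10, p_8 = 10*49703 + 15102 = 512132, q_8 = 10*2939 + 893 = 30283.
  i=9: a_9=1, p_9 = 1*512132 + 49703 = 561835, q_9 = 1*30283 + 2939 = 33222.
Check: 561835^2 - 286*33222^2 = 315658567225 - 315658567224 = 1, so (x, y) = (561835, 33222) solves the equation, and by the theorem it is the least positive solution.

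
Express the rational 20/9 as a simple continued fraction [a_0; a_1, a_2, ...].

Run the Euclidean algorithm on 20 and 9; the successive quotients are the partial quotients a_0, a_1, ... (each step inverts the fractional part left over by the previous one):
  20 = 2*9 + 2, so a_0 = 2.
  9 = 4*2 + 1, so a_1 = 4.
  2 = 2*1 + 0, so a_2 = 2.
The remainder reaches 0 after 3 divisions, so the expansion has 3 partial quotients, read off in order.

[2; 4, 2]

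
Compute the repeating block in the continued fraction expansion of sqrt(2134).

Write x_i = (sqrt(2134) + m_i)/d_i with (m_0, d_0) = (0, 1). a_0 = floor(sqrt(2134)) = 46, since 46^2 = 2116 <= 2134 < 2209 = 47^2.
Iterate m_{i+1} = d_i*a_i - m_i, d_{i+1} = (2134 - m_{i+1}^2)/d_i, a_{i+1} = floor((a_0 + m_{i+1})/d_{i+1}):
  m_1 = 1*46 - 0 = 46, d_1 = (2134 - 46^2)/1 = 18/1 = 18, a_1 = floor((46 + 46)/18) = 5.
  m_2 = 18*5 - 46 = 44, d_2 = (2134 - 44^2)/18 = 198/18 = 11, a_2 = floor((46 + 44)/11) = 8.
  m_3 = 11*8 - 44 = 44, d_3 = (2134 - 44^2)/11 = 198/11 = 18, a_3 = floor((46 + 44)/18) = 5.
  m_4 = 18*5 - 44 = 46, d_4 = (2134 - 46^2)/18 = 18/18 = 1, a_4 = floor((46 + 46)/1) = 92.
  m_5 = 1*92 - 46 = 46, d_5 = (2134 - 46^2)/1 = 18/1 = 18: (m_5, d_5) = (m_1, d_1) = (46, 18), so from here the quotients repeat a_1, ..., a_4; the period length is 4.
Hence the expansion of sqrt(2134) is a_0 = 46 followed by the repeating block 5, 8, 5, 92 (period 4).

[46; (5, 8, 5, 92)]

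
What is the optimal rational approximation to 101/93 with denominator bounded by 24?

Expand x = 101/93 as a continued fraction with the Euclidean algorithm:
  101 = 1*93 + 8, so a_0 = 1.
  93 = 11*8 + 5, so a_1 = 11.
  8 = 1*5 + 3, so a_2 = 1.
  5 = 1*3 + 2, so a_3 = 1.
  3 = 1*2 + 1, so a_4 = 1.
  2 = 2*1 + 0, so a_5 = 2.
so x = [1; 11, 1, 1, 1, 2].
Convergents (p_i = a_i*p_{i-1} + p_{i-2}, q_i = a_i*q_{i-1} + q_{i-2} with p_{-2}=0, p_{-1}=1, q_{-2}=1, q_{-1}=0), until the denominator exceeds 24:
  i=0: a_0=1, p_0 = 1*1 + 0 = 1, q_0 = 1*0 + 1 = 1.
  i=1: a_1=11, p_1 = 11*1 + 1 = 12, q_1 = 11*1 + 0 = 11.
  i=2: a_2=1, p_2 = 1*12 + 1 = 13, q_2 = 1*11 + 1 = 12.
  i=3: a_3=1, p_3 = 1*13 + 12 = 25, q_3 = 1*12 + 11 = 23.
  i=4: a_4=1, p_4 = 1*25 + 13 = 38, q_4 = 1*23 + 12 = 35.
q_4 = 35 > 24, so the last convergent with denominator <= 24 is p_3/q_3 = 25/23.
The closest fraction with denominator <= 24 is either p_3/q_3 or the intermediate fraction (k*p_3 + p_2)/(k*q_3 + q_2) with the largest k >= 1 whose denominator stays <= 24; these approach x as k grows, and every other convergent or intermediate fraction in range is farther away.
Largest k: floor((24 - q_2)/q_3) = floor((24 - 12)/23) = 0.
Since k = 0, no intermediate fraction beyond p_3/q_3 has denominator <= 24, so the convergent 25/23 is the closest (its error is |101*23 - 25*93|/(93*23) = 2/2139).

25/23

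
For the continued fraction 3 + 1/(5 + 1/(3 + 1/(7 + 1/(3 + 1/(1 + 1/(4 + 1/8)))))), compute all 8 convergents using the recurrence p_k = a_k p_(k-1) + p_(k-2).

Using the convergent recurrence p_i = a_i*p_{i-1} + p_{i-2}, q_i = a_i*q_{i-1} + q_{i-2} with p_{-2}=0, p_{-1}=1, q_{-2}=1, q_{-1}=0:
  i=0: a_0=3, p_0 = 3*1 + 0 = 3, q_0 = 3*0 + 1 = 1.
  i=1: a_1=5, p_1 = 5*3 + 1 = 16, q_1 = 5*1 + 0 = 5.
  i=2: a_2=3, p_2 = 3*16 + 3 = 51, q_2 = 3*5 + 1 = 16.
  i=3: a_3=7, p_3 = 7*51 + 16 = 373, q_3 = 7*16 + 5 = 117.
  i=4: a_4=3, p_4 = 3*373 + 51 = 1170, q_4 = 3*117 + 16 = 367.
  i=5: a_5=1, p_5 = 1*1170 + 373 = 1543, q_5 = 1*367 + 117 = 484.
  i=6: a_6=4, p_6 = 4*1543 + 1170 = 7342, q_6 = 4*484 + 367 = 2303.
  i=7: a_7=8, p_7 = 8*7342 + 1543 = 60279, q_7 = 8*2303 + 484 = 18908.

3/1, 16/5, 51/16, 373/117, 1170/367, 1543/484, 7342/2303, 60279/18908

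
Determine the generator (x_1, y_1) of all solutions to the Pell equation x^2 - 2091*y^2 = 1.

(x, y) = (253010, 5533)

First expand sqrt(2091) as a continued fraction. With x_i = (sqrt(2091) + m_i)/d_i and (m_0, d_0) = (0, 1): a_0 = floor(sqrt(2091)) = 45, since 45^2 = 2025 <= 2091 < 2116 = 46^2.
Iterate m_{i+1} = d_i*a_i - m_i, d_{i+1} = (2091 - m_{i+1}^2)/d_i, a_{i+1} = floor((a_0 + m_{i+1})/d_{i+1}):
  m_1 = 1*45 - 0 = 45, d_1 = (2091 - 45^2)/1 = 66/1 = 66, a_1 = floor((45 + 45)/66) = 1.
  m_2 = 66*1 - 45 = 21, d_2 = (2091 - 21^2)/66 = 1650/66 = 25, a_2 = floor((45 + 21)/25) = 2.
  m_3 = 25*2 - 21 = 29, d_3 = (2091 - 29^2)/25 = 1250/25 = 50, a_3 = floor((45 + 29)/50) = 1.
  m_4 = 50*1 - 29 = 21, d_4 = (2091 - 21^2)/50 = 1650/50 = 33, a_4 = floor((45 + 21)/33) = 2.
  m_5 = 33*2 - 21 = 45, d_5 = (2091 - 45^2)/33 = 66/33 = 2, a_5 = floor((45 + 45)/2) = 45.
  m_6 = 2*45 - 45 = 45, d_6 = (2091 - 45^2)/2 = 66/2 = 33, a_6 = floor((45 + 45)/33) = 2.
  m_7 = 33*2 - 45 = 21, d_7 = (2091 - 21^2)/33 = 1650/33 = 50, a_7 = floor((45 + 21)/50) = 1.
  m_8 = 50*1 - 21 = 29, d_8 = (2091 - 29^2)/50 = 1250/50 = 25, a_8 = floor((45 + 29)/25) = 2.
  m_9 = 25*2 - 29 = 21, d_9 = (2091 - 21^2)/25 = 1650/25 = 66, a_9 = floor((45 + 21)/66) = 1.
  m_10 = 66*1 - 21 = 45, d_10 = (2091 - 45^2)/66 = 66/66 = 1, a_10 = floor((45 + 45)/1) = 90.
  m_11 = 1*90 - 45 = 45, d_11 = (2091 - 45^2)/1 = 66/1 = 66: (m_11, d_11) = (m_1, d_1) = (45, 66), so from here the quotients repeat a_1, ..., a_10; the period length is 10.
So sqrt(2091) = [45; (1, 2, 1, 2, 45, 2, 1, 2, 1, 90)] with period length k = 10.
k is even, so the fundamental solution of x^2 - 2091y^2 = 1 is (p_{k-1}, q_{k-1}) = (p_9, q_9); compute convergents through index 9.
Convergents (p_i = a_i*p_{i-1} + p_{i-2}, q_i = a_i*q_{i-1} + q_{i-2} with p_{-2}=0, p_{-1}=1, q_{-2}=1, q_{-1}=0):
  i=0: a_0=45, p_0 = 45*1 + 0 = 45, q_0 = 45*0 + 1 = 1.
  i=1: a_1=1, p_1 = 1*45 + 1 = 46, q_1 = 1*1 + 0 = 1.
  i=2: a_2=2, p_2 = 2*46 + 45 = 137, q_2 = 2*1 + 1 = 3.
  i=3: a_3=1, p_3 = 1*137 + 46 = 183, q_3 = 1*3 + 1 = 4.
  i=4: a_4=2, p_4 = 2*183 + 137 = 503, q_4 = 2*4 + 3 = 11.
  i=5: a_5=45, p_5 = 45*503 + 183 = 22818, q_5 = 45*11 + 4 = 499.
  i=6: a_6=2, p_6 = 2*22818 + 503 = 46139, q_6 = 2*499 + 11 = 1009.
  i=7: a_7=1, p_7 = 1*46139 + 22818 = 68957, q_7 = 1*1009 + 499 = 1508.
  i=8: a_8=2, p_8 = 2*68957 + 46139 = 184053, q_8 = 2*1508 + 1009 = 4025.
  i=9: a_9=1, p_9 = 1*184053 + 68957 = 253010, q_9 = 1*4025 + 1508 = 5533.
Check: 253010^2 - 2091*5533^2 = 64014060100 - 64014060099 = 1, so (x, y) = (253010, 5533) solves the equation, and by the theorem it is the least positive solution.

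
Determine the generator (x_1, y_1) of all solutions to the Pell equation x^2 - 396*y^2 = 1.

First expand sqrt(396) as a continued fraction. With x_i = (sqrt(396) + m_i)/d_i and (m_0, d_0) = (0, 1): a_0 = floor(sqrt(396)) = 19, since 19^2 = 361 <= 396 < 400 = 20^2.
Iterate m_{i+1} = d_i*a_i - m_i, d_{i+1} = (396 - m_{i+1}^2)/d_i, a_{i+1} = floor((a_0 + m_{i+1})/d_{i+1}):
  m_1 = 1*19 - 0 = 19, d_1 = (396 - 19^2)/1 = 35/1 = 35, a_1 = floor((19 + 19)/35) = 1.
  m_2 = 35*1 - 19 = 16, d_2 = (396 - 16^2)/35 = 140/35 = 4, a_2 = floor((19 + 16)/4) = 8.
  m_3 = 4*8 - 16 = 16, d_3 = (396 - 16^2)/4 = 140/4 = 35, a_3 = floor((19 + 16)/35) = 1.
  m_4 = 35*1 - 16 = 19, d_4 = (396 - 19^2)/35 = 35/35 = 1, a_4 = floor((19 + 19)/1) = 38.
  m_5 = 1*38 - 19 = 19, d_5 = (396 - 19^2)/1 = 35/1 = 35: (m_5, d_5) = (m_1, d_1) = (19, 35), so from here the quotients repeat a_1, ..., a_4; the period length is 4.
So sqrt(396) = [19; (1, 8, 1, 38)] with period length k = 4.
k is even, so the fundamental solution of x^2 - 396y^2 = 1 is (p_{k-1}, q_{k-1}) = (p_3, q_3); compute convergents through index 3.
Convergents (p_i = a_i*p_{i-1} + p_{i-2}, q_i = a_i*q_{i-1} + q_{i-2} with p_{-2}=0, p_{-1}=1, q_{-2}=1, q_{-1}=0):
  i=0: a_0=19, p_0 = 19*1 + 0 = 19, q_0 = 19*0 + 1 = 1.
  i=1: a_1=1, p_1 = 1*19 + 1 = 20, q_1 = 1*1 + 0 = 1.
  i=2: a_2=8, p_2 = 8*20 + 19 = 179, q_2 = 8*1 + 1 = 9.
  i=3: a_3=1, p_3 = 1*179 + 20 = 199, q_3 = 1*9 + 1 = 10.
Check: 199^2 - 396*10^2 = 39601 - 39600 = 1, so (x, y) = (199, 10) solves the equation, and by the theorem it is the least positive solution.

(x, y) = (199, 10)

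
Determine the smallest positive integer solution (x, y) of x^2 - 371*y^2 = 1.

(x, y) = (1695, 88)

First expand sqrt(371) as a continued fraction. With x_i = (sqrt(371) + m_i)/d_i and (m_0, d_0) = (0, 1): a_0 = floor(sqrt(371)) = 19, since 19^2 = 361 <= 371 < 400 = 20^2.
Iterate m_{i+1} = d_i*a_i - m_i, d_{i+1} = (371 - m_{i+1}^2)/d_i, a_{i+1} = floor((a_0 + m_{i+1})/d_{i+1}):
  m_1 = 1*19 - 0 = 19, d_1 = (371 - 19^2)/1 = 10/1 = 10, a_1 = floor((19 + 19)/10) = 3.
  m_2 = 10*3 - 19 = 11, d_2 = (371 - 11^2)/10 = 250/10 = 25, a_2 = floor((19 + 11)/25) = 1.
  m_3 = 25*1 - 11 = 14, d_3 = (371 - 14^2)/25 = 175/25 = 7, a_3 = floor((19 + 14)/7) = 4.
  m_4 = 7*4 - 14 = 14, d_4 = (371 - 14^2)/7 = 175/7 = 25, a_4 = floor((19 + 14)/25) = 1.
  m_5 = 25*1 - 14 = 11, d_5 = (371 - 11^2)/25 = 250/25 = 10, a_5 = floor((19 + 11)/10) = 3.
  m_6 = 10*3 - 11 = 19, d_6 = (371 - 19^2)/10 = 10/10 = 1, a_6 = floor((19 + 19)/1) = 38.
  m_7 = 1*38 - 19 = 19, d_7 = (371 - 19^2)/1 = 10/1 = 10: (m_7, d_7) = (m_1, d_1) = (19, 10), so from here the quotients repeat a_1, ..., a_6; the period length is 6.
So sqrt(371) = [19; (3, 1, 4, 1, 3, 38)] with period length k = 6.
k is even, so the fundamental solution of x^2 - 371y^2 = 1 is (p_{k-1}, q_{k-1}) = (p_5, q_5); compute convergents through index 5.
Convergents (p_i = a_i*p_{i-1} + p_{i-2}, q_i = a_i*q_{i-1} + q_{i-2} with p_{-2}=0, p_{-1}=1, q_{-2}=1, q_{-1}=0):
  i=0: a_0=19, p_0 = 19*1 + 0 = 19, q_0 = 19*0 + 1 = 1.
  i=1: a_1=3, p_1 = 3*19 + 1 = 58, q_1 = 3*1 + 0 = 3.
  i=2: a_2=1, p_2 = 1*58 + 19 = 77, q_2 = 1*3 + 1 = 4.
  i=3: a_3=4, p_3 = 4*77 + 58 = 366, q_3 = 4*4 + 3 = 19.
  i=4: a_4=1, p_4 = 1*366 + 77 = 443, q_4 = 1*19 + 4 = 23.
  i=5: a_5=3, p_5 = 3*443 + 366 = 1695, q_5 = 3*23 + 19 = 88.
Check: 1695^2 - 371*88^2 = 2873025 - 2873024 = 1, so (x, y) = (1695, 88) solves the equation, and by the theorem it is the least positive solution.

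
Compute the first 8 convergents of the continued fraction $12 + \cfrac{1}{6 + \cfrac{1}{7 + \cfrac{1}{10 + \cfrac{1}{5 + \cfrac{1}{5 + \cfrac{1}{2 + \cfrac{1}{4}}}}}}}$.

12/1, 73/6, 523/43, 5303/436, 27038/2223, 140493/11551, 308024/25325, 1372589/112851

Using the convergent recurrence p_i = a_i*p_{i-1} + p_{i-2}, q_i = a_i*q_{i-1} + q_{i-2} with p_{-2}=0, p_{-1}=1, q_{-2}=1, q_{-1}=0:
  i=0: a_0=12, p_0 = 12*1 + 0 = 12, q_0 = 12*0 + 1 = 1.
  i=1: a_1=6, p_1 = 6*12 + 1 = 73, q_1 = 6*1 + 0 = 6.
  i=2: a_2=7, p_2 = 7*73 + 12 = 523, q_2 = 7*6 + 1 = 43.
  i=3: a_3=10, p_3 = 10*523 + 73 = 5303, q_3 = 10*43 + 6 = 436.
  i=4: a_4=5, p_4 = 5*5303 + 523 = 27038, q_4 = 5*436 + 43 = 2223.
  i=5: a_5=5, p_5 = 5*27038 + 5303 = 140493, q_5 = 5*2223 + 436 = 11551.
  i=6: a_6=2, p_6 = 2*140493 + 27038 = 308024, q_6 = 2*11551 + 2223 = 25325.
  i=7: a_7=4, p_7 = 4*308024 + 140493 = 1372589, q_7 = 4*25325 + 11551 = 112851.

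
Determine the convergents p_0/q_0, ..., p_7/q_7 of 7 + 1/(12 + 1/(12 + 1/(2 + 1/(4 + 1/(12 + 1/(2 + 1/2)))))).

Using the convergent recurrence p_i = a_i*p_{i-1} + p_{i-2}, q_i = a_i*q_{i-1} + q_{i-2} with p_{-2}=0, p_{-1}=1, q_{-2}=1, q_{-1}=0:
  i=0: a_0=7, p_0 = 7*1 + 0 = 7, q_0 = 7*0 + 1 = 1.
  i=1: a_1=12, p_1 = 12*7 + 1 = 85, q_1 = 12*1 + 0 = 12.
  i=2: a_2=12, p_2 = 12*85 + 7 = 1027, q_2 = 12*12 + 1 = 145.
  i=3: a_3=2, p_3 = 2*1027 + 85 = 2139, q_3 = 2*145 + 12 = 302.
  i=4: a_4=4, p_4 = 4*2139 + 1027 = 9583, q_4 = 4*302 + 145 = 1353.
  i=5: a_5=12, p_5 = 12*9583 + 2139 = 117135, q_5 = 12*1353 + 302 = 16538.
  i=6: a_6=2, p_6 = 2*117135 + 9583 = 243853, q_6 = 2*16538 + 1353 = 34429.
  i=7: a_7=2, p_7 = 2*243853 + 117135 = 604841, q_7 = 2*34429 + 16538 = 85396.

7/1, 85/12, 1027/145, 2139/302, 9583/1353, 117135/16538, 243853/34429, 604841/85396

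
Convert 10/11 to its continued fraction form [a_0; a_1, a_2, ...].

[0; 1, 10]

Run the Euclidean algorithm on 10 and 11; the successive quotients are the partial quotients a_0, a_1, ... (each step inverts the fractional part left over by the previous one):
  10 = 0*11 + 10, so a_0 = 0.
  11 = 1*10 + 1, so a_1 = 1.
  10 = 10*1 + 0, so a_2 = 10.
The remainder reaches 0 after 3 divisions, so the expansion has 3 partial quotients, read off in order.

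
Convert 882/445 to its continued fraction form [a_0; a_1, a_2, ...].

[1; 1, 54, 1, 1, 1, 2]

Run the Euclidean algorithm on 882 and 445; the successive quotients are the partial quotients a_0, a_1, ... (each step inverts the fractional part left over by the previous one):
  882 = 1*445 + 437, so a_0 = 1.
  445 = 1*437 + 8, so a_1 = 1.
  437 = 54*8 + 5, so a_2 = 54.
  8 = 1*5 + 3, so a_3 = 1.
  5 = 1*3 + 2, so a_4 = 1.
  3 = 1*2 + 1, so a_5 = 1.
  2 = 2*1 + 0, so a_6 = 2.
The remainder reaches 0 after 7 divisions, so the expansion has 7 partial quotients, read off in order.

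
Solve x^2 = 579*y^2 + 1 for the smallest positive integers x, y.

(x, y) = (385, 16)

First expand sqrt(579) as a continued fraction. With x_i = (sqrt(579) + m_i)/d_i and (m_0, d_0) = (0, 1): a_0 = floor(sqrt(579)) = 24, since 24^2 = 576 <= 579 < 625 = 25^2.
Iterate m_{i+1} = d_i*a_i - m_i, d_{i+1} = (579 - m_{i+1}^2)/d_i, a_{i+1} = floor((a_0 + m_{i+1})/d_{i+1}):
  m_1 = 1*24 - 0 = 24, d_1 = (579 - 24^2)/1 = 3/1 = 3, a_1 = floor((24 + 24)/3) = 16.
  m_2 = 3*16 - 24 = 24, d_2 = (579 - 24^2)/3 = 3/3 = 1, a_2 = floor((24 + 24)/1) = 48.
  m_3 = 1*48 - 24 = 24, d_3 = (579 - 24^2)/1 = 3/1 = 3: (m_3, d_3) = (m_1, d_1) = (24, 3), so from here the quotients repeat a_1, a_2; the period length is 2.
So sqrt(579) = [24; (16, 48)] with period length k = 2.
k is even, so the fundamental solution of x^2 - 579y^2 = 1 is (p_{k-1}, q_{k-1}) = (p_1, q_1); compute convergents through index 1.
Convergents (p_i = a_i*p_{i-1} + p_{i-2}, q_i = a_i*q_{i-1} + q_{i-2} with p_{-2}=0, p_{-1}=1, q_{-2}=1, q_{-1}=0):
  i=0: a_0=24, p_0 = 24*1 + 0 = 24, q_0 = 24*0 + 1 = 1.
  i=1: a_1=16, p_1 = 16*24 + 1 = 385, q_1 = 16*1 + 0 = 16.
Check: 385^2 - 579*16^2 = 148225 - 148224 = 1, so (x, y) = (385, 16) solves the equation, and by the theorem it is the least positive solution.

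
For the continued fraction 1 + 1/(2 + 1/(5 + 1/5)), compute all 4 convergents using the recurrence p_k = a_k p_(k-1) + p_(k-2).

Using the convergent recurrence p_i = a_i*p_{i-1} + p_{i-2}, q_i = a_i*q_{i-1} + q_{i-2} with p_{-2}=0, p_{-1}=1, q_{-2}=1, q_{-1}=0:
  i=0: a_0=1, p_0 = 1*1 + 0 = 1, q_0 = 1*0 + 1 = 1.
  i=1: a_1=2, p_1 = 2*1 + 1 = 3, q_1 = 2*1 + 0 = 2.
  i=2: a_2=5, p_2 = 5*3 + 1 = 16, q_2 = 5*2 + 1 = 11.
  i=3: a_3=5, p_3 = 5*16 + 3 = 83, q_3 = 5*11 + 2 = 57.

1/1, 3/2, 16/11, 83/57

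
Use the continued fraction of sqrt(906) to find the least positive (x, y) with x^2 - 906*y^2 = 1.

(x, y) = (301, 10)

First expand sqrt(906) as a continued fraction. With x_i = (sqrt(906) + m_i)/d_i and (m_0, d_0) = (0, 1): a_0 = floor(sqrt(906)) = 30, since 30^2 = 900 <= 906 < 961 = 31^2.
Iterate m_{i+1} = d_i*a_i - m_i, d_{i+1} = (906 - m_{i+1}^2)/d_i, a_{i+1} = floor((a_0 + m_{i+1})/d_{i+1}):
  m_1 = 1*30 - 0 = 30, d_1 = (906 - 30^2)/1 = 6/1 = 6, a_1 = floor((30 + 30)/6) = 10.
  m_2 = 6*10 - 30 = 30, d_2 = (906 - 30^2)/6 = 6/6 = 1, a_2 = floor((30 + 30)/1) = 60.
  m_3 = 1*60 - 30 = 30, d_3 = (906 - 30^2)/1 = 6/1 = 6: (m_3, d_3) = (m_1, d_1) = (30, 6), so from here the quotients repeat a_1, a_2; the period length is 2.
So sqrt(906) = [30; (10, 60)] with period length k = 2.
k is even, so the fundamental solution of x^2 - 906y^2 = 1 is (p_{k-1}, q_{k-1}) = (p_1, q_1); compute convergents through index 1.
Convergents (p_i = a_i*p_{i-1} + p_{i-2}, q_i = a_i*q_{i-1} + q_{i-2} with p_{-2}=0, p_{-1}=1, q_{-2}=1, q_{-1}=0):
  i=0: a_0=30, p_0 = 30*1 + 0 = 30, q_0 = 30*0 + 1 = 1.
  i=1: a_1=10, p_1 = 10*30 + 1 = 301, q_1 = 10*1 + 0 = 10.
Check: 301^2 - 906*10^2 = 90601 - 90600 = 1, so (x, y) = (301, 10) solves the equation, and by the theorem it is the least positive solution.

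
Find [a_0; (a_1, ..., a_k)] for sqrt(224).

Write x_i = (sqrt(224) + m_i)/d_i with (m_0, d_0) = (0, 1). a_0 = floor(sqrt(224)) = 14, since 14^2 = 196 <= 224 < 225 = 15^2.
Iterate m_{i+1} = d_i*a_i - m_i, d_{i+1} = (224 - m_{i+1}^2)/d_i, a_{i+1} = floor((a_0 + m_{i+1})/d_{i+1}):
  m_1 = 1*14 - 0 = 14, d_1 = (224 - 14^2)/1 = 28/1 = 28, a_1 = floor((14 + 14)/28) = 1.
  m_2 = 28*1 - 14 = 14, d_2 = (224 - 14^2)/28 = 28/28 = 1, a_2 = floor((14 + 14)/1) = 28.
  m_3 = 1*28 - 14 = 14, d_3 = (224 - 14^2)/1 = 28/1 = 28: (m_3, d_3) = (m_1, d_1) = (14, 28), so from here the quotients repeat a_1, a_2; the period length is 2.
Hence the expansion of sqrt(224) is a_0 = 14 followed by the repeating block 1, 28 (period 2).

[14; (1, 28)]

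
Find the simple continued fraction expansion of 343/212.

[1; 1, 1, 1, 1, 1, 1, 1, 1, 2, 2]

Run the Euclidean algorithm on 343 and 212; the successive quotients are the partial quotients a_0, a_1, ... (each step inverts the fractional part left over by the previous one):
  343 = 1*212 + 131, so a_0 = 1.
  212 = 1*131 + 81, so a_1 = 1.
  131 = 1*81 + 50, so a_2 = 1.
  81 = 1*50 + 31, so a_3 = 1.
  50 = 1*31 + 19, so a_4 = 1.
  31 = 1*19 + 12, so a_5 = 1.
  19 = 1*12 + 7, so a_6 = 1.
  12 = 1*7 + 5, so a_7 = 1.
  7 = 1*5 + 2, so a_8 = 1.
  5 = 2*2 + 1, so a_9 = 2.
  2 = 2*1 + 0, so a_10 = 2.
The remainder reaches 0 after 11 divisions, so the expansion has 11 partial quotients, read off in order.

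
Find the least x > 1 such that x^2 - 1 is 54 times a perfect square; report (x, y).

First expand sqrt(54) as a continued fraction. With x_i = (sqrt(54) + m_i)/d_i and (m_0, d_0) = (0, 1): a_0 = floor(sqrt(54)) = 7, since 7^2 = 49 <= 54 < 64 = 8^2.
Iterate m_{i+1} = d_i*a_i - m_i, d_{i+1} = (54 - m_{i+1}^2)/d_i, a_{i+1} = floor((a_0 + m_{i+1})/d_{i+1}):
  m_1 = 1*7 - 0 = 7, d_1 = (54 - 7^2)/1 = 5/1 = 5, a_1 = floor((7 + 7)/5) = 2.
  m_2 = 5*2 - 7 = 3, d_2 = (54 - 3^2)/5 = 45/5 = 9, a_2 = floor((7 + 3)/9) = 1.
  m_3 = 9*1 - 3 = 6, d_3 = (54 - 6^2)/9 = 18/9 = 2, a_3 = floor((7 + 6)/2) = 6.
  m_4 = 2*6 - 6 = 6, d_4 = (54 - 6^2)/2 = 18/2 = 9, a_4 = floor((7 + 6)/9) = 1.
  m_5 = 9*1 - 6 = 3, d_5 = (54 - 3^2)/9 = 45/9 = 5, a_5 = floor((7 + 3)/5) = 2.
  m_6 = 5*2 - 3 = 7, d_6 = (54 - 7^2)/5 = 5/5 = 1, a_6 = floor((7 + 7)/1) = 14.
  m_7 = 1*14 - 7 = 7, d_7 = (54 - 7^2)/1 = 5/1 = 5: (m_7, d_7) = (m_1, d_1) = (7, 5), so from here the quotients repeat a_1, ..., a_6; the period length is 6.
So sqrt(54) = [7; (2, 1, 6, 1, 2, 14)] with period length k = 6.
k is even, so the fundamental solution of x^2 - 54y^2 = 1 is (p_{k-1}, q_{k-1}) = (p_5, q_5); compute convergents through index 5.
Convergents (p_i = a_i*p_{i-1} + p_{i-2}, q_i = a_i*q_{i-1} + q_{i-2} with p_{-2}=0, p_{-1}=1, q_{-2}=1, q_{-1}=0):
  i=0: a_0=7, p_0 = 7*1 + 0 = 7, q_0 = 7*0 + 1 = 1.
  i=1: a_1=2, p_1 = 2*7 + 1 = 15, q_1 = 2*1 + 0 = 2.
  i=2: a_2=1, p_2 = 1*15 + 7 = 22, q_2 = 1*2 + 1 = 3.
  i=3: a_3=6, p_3 = 6*22 + 15 = 147, q_3 = 6*3 + 2 = 20.
  i=4: a_4=1, p_4 = 1*147 + 22 = 169, q_4 = 1*20 + 3 = 23.
  i=5: a_5=2, p_5 = 2*169 + 147 = 485, q_5 = 2*23 + 20 = 66.
Check: 485^2 - 54*66^2 = 235225 - 235224 = 1, so (x, y) = (485, 66) solves the equation, and by the theorem it is the least positive solution.

(x, y) = (485, 66)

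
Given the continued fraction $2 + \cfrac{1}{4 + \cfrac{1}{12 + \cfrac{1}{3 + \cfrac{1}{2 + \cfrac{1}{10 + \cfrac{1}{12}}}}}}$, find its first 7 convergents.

2/1, 9/4, 110/49, 339/151, 788/351, 8219/3661, 99416/44283

Using the convergent recurrence p_i = a_i*p_{i-1} + p_{i-2}, q_i = a_i*q_{i-1} + q_{i-2} with p_{-2}=0, p_{-1}=1, q_{-2}=1, q_{-1}=0:
  i=0: a_0=2, p_0 = 2*1 + 0 = 2, q_0 = 2*0 + 1 = 1.
  i=1: a_1=4, p_1 = 4*2 + 1 = 9, q_1 = 4*1 + 0 = 4.
  i=2: a_2=12, p_2 = 12*9 + 2 = 110, q_2 = 12*4 + 1 = 49.
  i=3: a_3=3, p_3 = 3*110 + 9 = 339, q_3 = 3*49 + 4 = 151.
  i=4: a_4=2, p_4 = 2*339 + 110 = 788, q_4 = 2*151 + 49 = 351.
  i=5: a_5=10, p_5 = 10*788 + 339 = 8219, q_5 = 10*351 + 151 = 3661.
  i=6: a_6=12, p_6 = 12*8219 + 788 = 99416, q_6 = 12*3661 + 351 = 44283.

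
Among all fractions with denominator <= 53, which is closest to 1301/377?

Expand x = 1301/377 as a continued fraction with the Euclidean algorithm:
  1301 = 3*377 + 170, so a_0 = 3.
  377 = 2*170 + 37, so a_1 = 2.
  170 = 4*37 + 22, so a_2 = 4.
  37 = 1*22 + 15, so a_3 = 1.
  22 = 1*15 + 7, so a_4 = 1.
  15 = 2*7 + 1, so a_5 = 2.
  7 = 7*1 + 0, so a_6 = 7.
so x = [3; 2, 4, 1, 1, 2, 7].
Convergents (p_i = a_i*p_{i-1} + p_{i-2}, q_i = a_i*q_{i-1} + q_{i-2} with p_{-2}=0, p_{-1}=1, q_{-2}=1, q_{-1}=0), until the denominator exceeds 53:
  i=0: a_0=3, p_0 = 3*1 + 0 = 3, q_0 = 3*0 + 1 = 1.
  i=1: a_1=2, p_1 = 2*3 + 1 = 7, q_1 = 2*1 + 0 = 2.
  i=2: a_2=4, p_2 = 4*7 + 3 = 31, q_2 = 4*2 + 1 = 9.
  i=3: a_3=1, p_3 = 1*31 + 7 = 38, q_3 = 1*9 + 2 = 11.
  i=4: a_4=1, p_4 = 1*38 + 31 = 69, q_4 = 1*11 + 9 = 20.
  i=5: a_5=2, p_5 = 2*69 + 38 = 176, q_5 = 2*20 + 11 = 51.
  i=6: a_6=7, p_6 = 7*176 + 69 = 1301, q_6 = 7*51 + 20 = 377.
q_6 = 377 > 53, so the last convergent with denominator <= 53 is p_5/q_5 = 176/51.
The closest fraction with denominator <= 53 is either p_5/q_5 or the intermediate fraction (k*p_5 + p_4)/(k*q_5 + q_4) with the largest k >= 1 whose denominator stays <= 53; these approach x as k grows, and every other convergent or intermediate fraction in range is farther away.
Largest k: floor((53 - q_4)/q_5) = floor((53 - 20)/51) = 0.
Since k = 0, no intermediate fraction beyond p_5/q_5 has denominator <= 53, so the convergent 176/51 is the closest (its error is |1301*51 - 176*377|/(377*51) = 1/19227).

176/51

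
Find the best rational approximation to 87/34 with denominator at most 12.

23/9

Expand x = 87/34 as a continued fraction with the Euclidean algorithm:
  87 = 2*34 + 19, so a_0 = 2.
  34 = 1*19 + 15, so a_1 = 1.
  19 = 1*15 + 4, so a_2 = 1.
  15 = 3*4 + 3, so a_3 = 3.
  4 = 1*3 + 1, so a_4 = 1.
  3 = 3*1 + 0, so a_5 = 3.
so x = [2; 1, 1, 3, 1, 3].
Convergents (p_i = a_i*p_{i-1} + p_{i-2}, q_i = a_i*q_{i-1} + q_{i-2} with p_{-2}=0, p_{-1}=1, q_{-2}=1, q_{-1}=0), until the denominator exceeds 12:
  i=0: a_0=2, p_0 = 2*1 + 0 = 2, q_0 = 2*0 + 1 = 1.
  i=1: a_1=1, p_1 = 1*2 + 1 = 3, q_1 = 1*1 + 0 = 1.
  i=2: a_2=1, p_2 = 1*3 + 2 = 5, q_2 = 1*1 + 1 = 2.
  i=3: a_3=3, p_3 = 3*5 + 3 = 18, q_3 = 3*2 + 1 = 7.
  i=4: a_4=1, p_4 = 1*18 + 5 = 23, q_4 = 1*7 + 2 = 9.
  i=5: a_5=3, p_5 = 3*23 + 18 = 87, q_5 = 3*9 + 7 = 34.
q_5 = 34 > 12, so the last convergent with denominator <= 12 is p_4/q_4 = 23/9.
The closest fraction with denominator <= 12 is either p_4/q_4 or the intermediate fraction (k*p_4 + p_3)/(k*q_4 + q_3) with the largest k >= 1 whose denominator stays <= 12; these approach x as k grows, and every other convergent or intermediate fraction in range is farther away.
Largest k: floor((12 - q_3)/q_4) = floor((12 - 7)/9) = 0.
Since k = 0, no intermediate fraction beyond p_4/q_4 has denominator <= 12, so the convergent 23/9 is the closest (its error is |87*9 - 23*34|/(34*9) = 1/306).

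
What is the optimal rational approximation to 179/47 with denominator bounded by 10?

Expand x = 179/47 as a continued fraction with the Euclidean algorithm:
  179 = 3*47 + 38, so a_0 = 3.
  47 = 1*38 + 9, so a_1 = 1.
  38 = 4*9 + 2, so a_2 = 4.
  9 = 4*2 + 1, so a_3 = 4.
  2 = 2*1 + 0, so a_4 = 2.
so x = [3; 1, 4, 4, 2].
Convergents (p_i = a_i*p_{i-1} + p_{i-2}, q_i = a_i*q_{i-1} + q_{i-2} with p_{-2}=0, p_{-1}=1, q_{-2}=1, q_{-1}=0), until the denominator exceeds 10:
  i=0: a_0=3, p_0 = 3*1 + 0 = 3, q_0 = 3*0 + 1 = 1.
  i=1: a_1=1, p_1 = 1*3 + 1 = 4, q_1 = 1*1 + 0 = 1.
  i=2: a_2=4, p_2 = 4*4 + 3 = 19, q_2 = 4*1 + 1 = 5.
  i=3: a_3=4, p_3 = 4*19 + 4 = 80, q_3 = 4*5 + 1 = 21.
q_3 = 21 > 10, so the last convergent with denominator <= 10 is p_2/q_2 = 19/5.
The closest fraction with denominator <= 10 is either p_2/q_2 or the intermediate fraction (k*p_2 + p_1)/(k*q_2 + q_1) with the largest k >= 1 whose denominator stays <= 10; these approach x as k grows, and every other convergent or intermediate fraction in range is farther away.
Largest k: floor((10 - q_1)/q_2) = floor((10 - 1)/5) = 1.
That gives (1*19 + 4)/(1*5 + 1) = 23/6.
Compare the errors: |x - 19/5| = |179*5 - 19*47|/(47*5) = 2/235, and |x - 23/6| = |179*6 - 23*47|/(47*6) = 7/282.
Cross-multiplying, 2*282 = 564 < 1645 = 7*235, so 2/235 is smaller: the convergent 19/5 is closer to x than 23/6.

19/5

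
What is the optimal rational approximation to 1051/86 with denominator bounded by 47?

110/9

Expand x = 1051/86 as a continued fraction with the Euclidean algorithm:
  1051 = 12*86 + 19, so a_0 = 12.
  86 = 4*19 + 10, so a_1 = 4.
  19 = 1*10 + 9, so a_2 = 1.
  10 = 1*9 + 1, so a_3 = 1.
  9 = 9*1 + 0, so a_4 = 9.
so x = [12; 4, 1, 1, 9].
Convergents (p_i = a_i*p_{i-1} + p_{i-2}, q_i = a_i*q_{i-1} + q_{i-2} with p_{-2}=0, p_{-1}=1, q_{-2}=1, q_{-1}=0), until the denominator exceeds 47:
  i=0: a_0=12, p_0 = 12*1 + 0 = 12, q_0 = 12*0 + 1 = 1.
  i=1: a_1=4, p_1 = 4*12 + 1 = 49, q_1 = 4*1 + 0 = 4.
  i=2: a_2=1, p_2 = 1*49 + 12 = 61, q_2 = 1*4 + 1 = 5.
  i=3: a_3=1, p_3 = 1*61 + 49 = 110, q_3 = 1*5 + 4 = 9.
  i=4: a_4=9, p_4 = 9*110 + 61 = 1051, q_4 = 9*9 + 5 = 86.
q_4 = 86 > 47, so the last convergent with denominator <= 47 is p_3/q_3 = 110/9.
The closest fraction with denominator <= 47 is either p_3/q_3 or the intermediate fraction (k*p_3 + p_2)/(k*q_3 + q_2) with the largest k >= 1 whose denominator stays <= 47; these approach x as k grows, and every other convergent or intermediate fraction in range is farther away.
Largest k: floor((47 - q_2)/q_3) = floor((47 - 5)/9) = 4.
That gives (4*110 + 61)/(4*9 + 5) = 501/41.
Compare the errors: |x - 110/9| = |1051*9 - 110*86|/(86*9) = 1/774, and |x - 501/41| = |1051*41 - 501*86|/(86*41) = 5/3526.
Cross-multiplying, 1*3526 = 3526 < 3870 = 5*774, so 1/774 is smaller: the convergent 110/9 is closer to x than 501/41.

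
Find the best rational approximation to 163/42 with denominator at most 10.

31/8

Expand x = 163/42 as a continued fraction with the Euclidean algorithm:
  163 = 3*42 + 37, so a_0 = 3.
  42 = 1*37 + 5, so a_1 = 1.
  37 = 7*5 + 2, so a_2 = 7.
  5 = 2*2 + 1, so a_3 = 2.
  2 = 2*1 + 0, so a_4 = 2.
so x = [3; 1, 7, 2, 2].
Convergents (p_i = a_i*p_{i-1} + p_{i-2}, q_i = a_i*q_{i-1} + q_{i-2} with p_{-2}=0, p_{-1}=1, q_{-2}=1, q_{-1}=0), until the denominator exceeds 10:
  i=0: a_0=3, p_0 = 3*1 + 0 = 3, q_0 = 3*0 + 1 = 1.
  i=1: a_1=1, p_1 = 1*3 + 1 = 4, q_1 = 1*1 + 0 = 1.
  i=2: a_2=7, p_2 = 7*4 + 3 = 31, q_2 = 7*1 + 1 = 8.
  i=3: a_3=2, p_3 = 2*31 + 4 = 66, q_3 = 2*8 + 1 = 17.
q_3 = 17 > 10, so the last convergent with denominator <= 10 is p_2/q_2 = 31/8.
The closest fraction with denominator <= 10 is either p_2/q_2 or the intermediate fraction (k*p_2 + p_1)/(k*q_2 + q_1) with the largest k >= 1 whose denominator stays <= 10; these approach x as k grows, and every other convergent or intermediate fraction in range is farther away.
Largest k: floor((10 - q_1)/q_2) = floor((10 - 1)/8) = 1.
That gives (1*31 + 4)/(1*8 + 1) = 35/9.
Compare the errors: |x - 31/8| = |163*8 - 31*42|/(42*8) = 2/336, and |x - 35/9| = |163*9 - 35*42|/(42*9) = 3/378.
Cross-multiplying, 2*378 = 756 < 1008 = 3*336, so 2/336 is smaller: the convergent 31/8 is closer to x than 35/9.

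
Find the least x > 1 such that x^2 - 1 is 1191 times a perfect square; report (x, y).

(x, y) = (3175, 92)

First expand sqrt(1191) as a continued fraction. With x_i = (sqrt(1191) + m_i)/d_i and (m_0, d_0) = (0, 1): a_0 = floor(sqrt(1191)) = 34, since 34^2 = 1156 <= 1191 < 1225 = 35^2.
Iterate m_{i+1} = d_i*a_i - m_i, d_{i+1} = (1191 - m_{i+1}^2)/d_i, a_{i+1} = floor((a_0 + m_{i+1})/d_{i+1}):
  m_1 = 1*34 - 0 = 34, d_1 = (1191 - 34^2)/1 = 35/1 = 35, a_1 = floor((34 + 34)/35) = 1.
  m_2 = 35*1 - 34 = 1, d_2 = (1191 - 1^2)/35 = 1190/35 = 34, a_2 = floor((34 + 1)/34) = 1.
  m_3 = 34*1 - 1 = 33, d_3 = (1191 - 33^2)/34 = 102/34 = 3, a_3 = floor((34 + 33)/3) = 22.
  m_4 = 3*22 - 33 = 33, d_4 = (1191 - 33^2)/3 = 102/3 = 34, a_4 = floor((34 + 33)/34) = 1.
  m_5 = 34*1 - 33 = 1, d_5 = (1191 - 1^2)/34 = 1190/34 = 35, a_5 = floor((34 + 1)/35) = 1.
  m_6 = 35*1 - 1 = 34, d_6 = (1191 - 34^2)/35 = 35/35 = 1, a_6 = floor((34 + 34)/1) = 68.
  m_7 = 1*68 - 34 = 34, d_7 = (1191 - 34^2)/1 = 35/1 = 35: (m_7, d_7) = (m_1, d_1) = (34, 35), so from here the quotients repeat a_1, ..., a_6; the period length is 6.
So sqrt(1191) = [34; (1, 1, 22, 1, 1, 68)] with period length k = 6.
k is even, so the fundamental solution of x^2 - 1191y^2 = 1 is (p_{k-1}, q_{k-1}) = (p_5, q_5); compute convergents through index 5.
Convergents (p_i = a_i*p_{i-1} + p_{i-2}, q_i = a_i*q_{i-1} + q_{i-2} with p_{-2}=0, p_{-1}=1, q_{-2}=1, q_{-1}=0):
  i=0: a_0=34, p_0 = 34*1 + 0 = 34, q_0 = 34*0 + 1 = 1.
  i=1: a_1=1, p_1 = 1*34 + 1 = 35, q_1 = 1*1 + 0 = 1.
  i=2: a_2=1, p_2 = 1*35 + 34 = 69, q_2 = 1*1 + 1 = 2.
  i=3: a_3=22, p_3 = 22*69 + 35 = 1553, q_3 = 22*2 + 1 = 45.
  i=4: a_4=1, p_4 = 1*1553 + 69 = 1622, q_4 = 1*45 + 2 = 47.
  i=5: a_5=1, p_5 = 1*1622 + 1553 = 3175, q_5 = 1*47 + 45 = 92.
Check: 3175^2 - 1191*92^2 = 10080625 - 10080624 = 1, so (x, y) = (3175, 92) solves the equation, and by the theorem it is the least positive solution.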